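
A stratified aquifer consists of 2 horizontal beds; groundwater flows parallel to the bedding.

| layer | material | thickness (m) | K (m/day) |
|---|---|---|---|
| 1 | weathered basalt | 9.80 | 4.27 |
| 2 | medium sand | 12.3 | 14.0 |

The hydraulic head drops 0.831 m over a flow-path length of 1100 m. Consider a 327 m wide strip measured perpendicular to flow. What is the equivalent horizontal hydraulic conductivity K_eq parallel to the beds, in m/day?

Flow is parallel to layering, so each bed carries its own Darcy discharge and the transmissivities add.
Σ(K_i·b_i) = 4.27×9.80 + 14.0×12.3 = 214.0 m²/day.
Total thickness b = 22.10 m, so K_eq = Σ(K_i·b_i)/b = 9.685 m/day.

9.69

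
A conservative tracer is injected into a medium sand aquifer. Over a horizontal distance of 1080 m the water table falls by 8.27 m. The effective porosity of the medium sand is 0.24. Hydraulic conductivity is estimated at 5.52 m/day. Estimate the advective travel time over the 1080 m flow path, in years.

16.8

Hydraulic gradient i = Δh / L = 8.27 / 1080 = 0.007657.
Darcy flux q = K · i = 5.520 × 0.007657 = 0.04227 m/day.
Seepage velocity v = q / n_e = 0.04227 / 0.24 = 0.1761 m/day.
Travel time t = L / v = 1080 / 0.1761 = 6132 days = 16.79 years.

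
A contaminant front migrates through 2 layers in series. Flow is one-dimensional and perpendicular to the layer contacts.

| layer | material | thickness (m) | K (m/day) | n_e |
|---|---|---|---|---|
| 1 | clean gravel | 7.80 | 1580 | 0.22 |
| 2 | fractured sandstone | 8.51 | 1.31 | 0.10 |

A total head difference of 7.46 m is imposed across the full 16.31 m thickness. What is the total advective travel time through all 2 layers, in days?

With flow normal to the layers, continuity requires the same specific discharge q through every layer.
Σ(b_i/K_i) = 7.80/1580 + 8.51/1.31 = 6.501 d.
q = Δh / Σ(b_i/K_i) = 7.46 / 6.501 = 1.147 m/day.
In each layer the seepage velocity is v_i = q/n_i, so the layer transit time is t_i = b_i·n_i / q:
  layer 1 (clean gravel): t_1 = 7.80 × 0.22 / 1.147 = 1.495 d
  layer 2 (fractured sandstone): t_2 = 8.51 × 0.10 / 1.147 = 0.7416 d
Total t = Σ t_i = 2.237 days.

2.24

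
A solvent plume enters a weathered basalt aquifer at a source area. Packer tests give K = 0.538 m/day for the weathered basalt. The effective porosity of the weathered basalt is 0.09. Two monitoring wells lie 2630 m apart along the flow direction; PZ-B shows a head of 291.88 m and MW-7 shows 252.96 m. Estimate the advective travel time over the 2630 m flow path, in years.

Hydraulic gradient i = (291.88 − 252.96) / 2630 = 38.92 / 2630 = 0.01480.
Darcy flux q = K · i = 0.5380 × 0.01480 = 0.007962 m/day.
Seepage velocity v = q / n_e = 0.007962 / 0.09 = 0.08846 m/day.
Travel time t = L / v = 2630 / 0.08846 = 29730 days = 81.40 years.

81.4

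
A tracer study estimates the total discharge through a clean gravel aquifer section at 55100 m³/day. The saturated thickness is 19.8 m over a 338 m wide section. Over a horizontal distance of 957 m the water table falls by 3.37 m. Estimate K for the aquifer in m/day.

Cross-sectional area A = 338 × 19.8 = 6692 m².
Hydraulic gradient i = Δh / L = 3.37 / 957 = 0.003521.
From Q = K·A·i, K = Q / (A·i) = 55100 / (6692 × 0.003521) = 2338 m/day.

2340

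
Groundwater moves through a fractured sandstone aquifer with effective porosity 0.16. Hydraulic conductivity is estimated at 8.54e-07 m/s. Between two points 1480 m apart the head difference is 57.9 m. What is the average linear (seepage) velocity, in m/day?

0.0180

Convert K: 8.54e-07 m/s × 86400 = 0.07379 m/day.
Hydraulic gradient i = Δh / L = 57.9 / 1480 = 0.03912.
Darcy flux q = K · i = 0.07379 × 0.03912 = 0.002887 m/day.
Seepage velocity v = q / n_e = 0.002887 / 0.16 = 0.01804 m/day.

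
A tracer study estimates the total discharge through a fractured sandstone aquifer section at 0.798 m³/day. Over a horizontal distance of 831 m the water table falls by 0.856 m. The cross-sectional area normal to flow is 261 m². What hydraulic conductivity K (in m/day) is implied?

Hydraulic gradient i = Δh / L = 0.856 / 831 = 0.001030.
From Q = K·A·i, K = Q / (A·i) = 0.798 / (261.0 × 0.001030) = 2.968 m/day.

2.97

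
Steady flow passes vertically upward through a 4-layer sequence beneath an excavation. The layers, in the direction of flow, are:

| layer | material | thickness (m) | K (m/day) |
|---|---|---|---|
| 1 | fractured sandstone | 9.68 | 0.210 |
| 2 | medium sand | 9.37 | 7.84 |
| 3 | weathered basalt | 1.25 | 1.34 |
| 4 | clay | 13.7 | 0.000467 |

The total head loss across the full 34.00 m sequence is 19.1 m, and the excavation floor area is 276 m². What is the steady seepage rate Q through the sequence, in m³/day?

Flow is perpendicular to layering, so the layers act in series and the equivalent K is the thickness-weighted harmonic mean.
Total thickness L = 9.68 + 9.37 + 1.25 + 13.7 = 34.00 m.
Σ(b_i/K_i) = 9.68/0.210 + 9.37/7.84 + 1.25/1.34 + 13.7/0.000467 = 29384 d.
K_eq = L / Σ(b_i/K_i) = 34.00 / 29384 = 0.001157 m/day.
Q = K_eq · A · (Δh/L) = 0.001157 × 276 × (19.1/34.00) = 0.1794 m³/day.

0.179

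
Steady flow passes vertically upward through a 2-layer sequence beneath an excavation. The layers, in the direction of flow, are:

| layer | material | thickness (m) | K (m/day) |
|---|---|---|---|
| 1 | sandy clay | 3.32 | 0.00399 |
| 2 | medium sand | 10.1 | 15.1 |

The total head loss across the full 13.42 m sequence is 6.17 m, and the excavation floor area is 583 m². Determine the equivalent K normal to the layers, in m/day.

Flow is perpendicular to layering, so the layers act in series and the equivalent K is the thickness-weighted harmonic mean.
Total thickness L = 3.32 + 10.1 = 13.42 m.
Σ(b_i/K_i) = 3.32/0.00399 + 10.1/15.1 = 832.7 d.
K_eq = L / Σ(b_i/K_i) = 13.42 / 832.7 = 0.01612 m/day.

0.0161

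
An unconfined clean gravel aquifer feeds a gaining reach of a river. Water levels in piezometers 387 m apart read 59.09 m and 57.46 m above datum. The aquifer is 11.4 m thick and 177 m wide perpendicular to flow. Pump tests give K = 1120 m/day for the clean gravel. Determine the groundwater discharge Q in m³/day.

Cross-sectional area A = 177 × 11.4 = 2018 m².
Hydraulic gradient i = (59.09 − 57.46) / 387 = 1.63 / 387 = 0.004212.
Darcy's law: Q = K · A · i = 1120 × 2018 × 0.004212 = 9519 m³/day.

9520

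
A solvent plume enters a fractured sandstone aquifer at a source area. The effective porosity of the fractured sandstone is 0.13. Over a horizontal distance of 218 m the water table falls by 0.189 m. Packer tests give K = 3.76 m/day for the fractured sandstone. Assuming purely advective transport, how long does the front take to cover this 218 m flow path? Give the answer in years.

Hydraulic gradient i = Δh / L = 0.189 / 218 = 0.0008670.
Darcy flux q = K · i = 3.760 × 0.0008670 = 0.003260 m/day.
Seepage velocity v = q / n_e = 0.003260 / 0.13 = 0.02508 m/day.
Travel time t = L / v = 218 / 0.02508 = 8694 days = 23.80 years.

23.8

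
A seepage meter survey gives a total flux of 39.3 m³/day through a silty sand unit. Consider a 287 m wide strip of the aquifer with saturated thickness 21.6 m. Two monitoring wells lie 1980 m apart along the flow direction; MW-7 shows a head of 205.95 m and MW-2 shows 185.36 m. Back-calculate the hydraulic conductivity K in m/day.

Cross-sectional area A = 287 × 21.6 = 6199 m².
Hydraulic gradient i = (205.95 − 185.36) / 1980 = 20.59 / 1980 = 0.01040.
From Q = K·A·i, K = Q / (A·i) = 39.3 / (6199 × 0.01040) = 0.6096 m/day.

0.610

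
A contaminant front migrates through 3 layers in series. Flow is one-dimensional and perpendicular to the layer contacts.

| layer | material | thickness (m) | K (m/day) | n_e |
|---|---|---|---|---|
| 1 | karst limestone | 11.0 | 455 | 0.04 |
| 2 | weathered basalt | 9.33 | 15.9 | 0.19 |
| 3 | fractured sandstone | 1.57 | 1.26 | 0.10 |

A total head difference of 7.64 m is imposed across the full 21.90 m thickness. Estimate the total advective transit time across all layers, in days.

0.576

With flow normal to the layers, continuity requires the same specific discharge q through every layer.
Σ(b_i/K_i) = 11.0/455 + 9.33/15.9 + 1.57/1.26 = 1.857 d.
q = Δh / Σ(b_i/K_i) = 7.64 / 1.857 = 4.114 m/day.
In each layer the seepage velocity is v_i = q/n_i, so the layer transit time is t_i = b_i·n_i / q:
  layer 1 (karst limestone): t_1 = 11.0 × 0.04 / 4.114 = 0.1069 d
  layer 2 (weathered basalt): t_2 = 9.33 × 0.19 / 4.114 = 0.4309 d
  layer 3 (fractured sandstone): t_3 = 1.57 × 0.10 / 4.114 = 0.03816 d
Total t = Σ t_i = 0.5760 days.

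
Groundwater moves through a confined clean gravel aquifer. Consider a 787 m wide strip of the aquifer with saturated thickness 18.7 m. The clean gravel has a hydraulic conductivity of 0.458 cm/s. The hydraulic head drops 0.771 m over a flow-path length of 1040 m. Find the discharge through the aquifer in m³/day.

Convert K: 0.458 cm/s × 864 = 395.7 m/day.
Cross-sectional area A = 787 × 18.7 = 14717 m².
Hydraulic gradient i = Δh / L = 0.771 / 1040 = 0.0007413.
Darcy's law: Q = K · A · i = 395.7 × 14717 × 0.0007413 = 4317 m³/day.

4320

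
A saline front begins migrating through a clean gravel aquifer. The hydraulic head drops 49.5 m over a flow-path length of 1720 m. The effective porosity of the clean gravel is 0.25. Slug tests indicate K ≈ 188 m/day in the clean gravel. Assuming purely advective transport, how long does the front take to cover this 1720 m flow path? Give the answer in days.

79.5

Hydraulic gradient i = Δh / L = 49.5 / 1720 = 0.02878.
Darcy flux q = K · i = 188.0 × 0.02878 = 5.410 m/day.
Seepage velocity v = q / n_e = 5.410 / 0.25 = 21.64 m/day.
Travel time t = L / v = 1720 / 21.64 = 79.48 days.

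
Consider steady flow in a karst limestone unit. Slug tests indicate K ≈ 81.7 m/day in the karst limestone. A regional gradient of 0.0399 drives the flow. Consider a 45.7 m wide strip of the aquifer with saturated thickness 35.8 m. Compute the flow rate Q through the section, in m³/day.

5330

Cross-sectional area A = 45.7 × 35.8 = 1636 m².
Hydraulic gradient i = 0.0399.
Darcy's law: Q = K · A · i = 81.70 × 1636 × 0.03990 = 5333 m³/day.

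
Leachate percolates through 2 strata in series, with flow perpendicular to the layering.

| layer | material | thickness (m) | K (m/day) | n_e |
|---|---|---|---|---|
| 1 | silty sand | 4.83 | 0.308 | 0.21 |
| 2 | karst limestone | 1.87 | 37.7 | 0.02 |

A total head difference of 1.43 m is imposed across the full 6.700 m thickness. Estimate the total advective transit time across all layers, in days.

With flow normal to the layers, continuity requires the same specific discharge q through every layer.
Σ(b_i/K_i) = 4.83/0.308 + 1.87/37.7 = 15.73 d.
q = Δh / Σ(b_i/K_i) = 1.43 / 15.73 = 0.09090 m/day.
In each layer the seepage velocity is v_i = q/n_i, so the layer transit time is t_i = b_i·n_i / q:
  layer 1 (silty sand): t_1 = 4.83 × 0.21 / 0.09090 = 11.16 d
  layer 2 (karst limestone): t_2 = 1.87 × 0.02 / 0.09090 = 0.4114 d
Total t = Σ t_i = 11.57 days.

11.6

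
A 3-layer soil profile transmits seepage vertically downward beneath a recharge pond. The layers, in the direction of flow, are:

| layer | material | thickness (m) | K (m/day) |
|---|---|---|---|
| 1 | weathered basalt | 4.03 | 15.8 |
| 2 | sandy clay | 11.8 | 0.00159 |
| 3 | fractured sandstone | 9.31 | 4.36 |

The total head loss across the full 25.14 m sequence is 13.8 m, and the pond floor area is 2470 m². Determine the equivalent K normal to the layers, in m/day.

0.00339

Flow is perpendicular to layering, so the layers act in series and the equivalent K is the thickness-weighted harmonic mean.
Total thickness L = 4.03 + 11.8 + 9.31 = 25.14 m.
Σ(b_i/K_i) = 4.03/15.8 + 11.8/0.00159 + 9.31/4.36 = 7424 d.
K_eq = L / Σ(b_i/K_i) = 25.14 / 7424 = 0.003386 m/day.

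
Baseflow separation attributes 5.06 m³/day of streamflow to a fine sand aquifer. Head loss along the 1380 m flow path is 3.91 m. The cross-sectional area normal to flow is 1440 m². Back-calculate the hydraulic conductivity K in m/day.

Hydraulic gradient i = Δh / L = 3.91 / 1380 = 0.002833.
From Q = K·A·i, K = Q / (A·i) = 5.06 / (1440 × 0.002833) = 1.240 m/day.

1.24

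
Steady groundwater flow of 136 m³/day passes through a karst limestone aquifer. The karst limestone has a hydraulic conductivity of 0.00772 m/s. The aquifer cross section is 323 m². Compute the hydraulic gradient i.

0.000631

Convert K: 0.00772 m/s × 86400 = 667.0 m/day.
From Q = K·A·i, i = Q / (K·A) = 136 / (667.0 × 323.0) = 0.0006313.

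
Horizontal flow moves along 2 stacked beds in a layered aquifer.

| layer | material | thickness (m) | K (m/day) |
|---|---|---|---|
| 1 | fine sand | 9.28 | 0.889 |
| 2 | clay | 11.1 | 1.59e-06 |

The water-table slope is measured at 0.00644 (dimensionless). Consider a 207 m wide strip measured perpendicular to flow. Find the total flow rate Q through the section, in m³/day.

11.0

Flow is parallel to layering, so each bed carries its own Darcy discharge and the transmissivities add.
Σ(K_i·b_i) = 0.889×9.28 + 1.59e-06×11.1 = 8.250 m²/day.
Hydraulic gradient i = 0.00644.
Q = Σ(K_i·b_i) · W · i = 8.250 × 207 × 0.006440 = 11.00 m³/day.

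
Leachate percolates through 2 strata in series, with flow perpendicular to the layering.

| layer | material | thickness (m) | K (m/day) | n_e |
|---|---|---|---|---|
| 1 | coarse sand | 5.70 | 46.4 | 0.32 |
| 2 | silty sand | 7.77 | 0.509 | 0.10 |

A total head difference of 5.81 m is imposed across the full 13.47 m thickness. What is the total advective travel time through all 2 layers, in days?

With flow normal to the layers, continuity requires the same specific discharge q through every layer.
Σ(b_i/K_i) = 5.70/46.4 + 7.77/0.509 = 15.39 d.
q = Δh / Σ(b_i/K_i) = 5.81 / 15.39 = 0.3776 m/day.
In each layer the seepage velocity is v_i = q/n_i, so the layer transit time is t_i = b_i·n_i / q:
  layer 1 (coarse sand): t_1 = 5.70 × 0.32 / 0.3776 = 4.831 d
  layer 2 (silty sand): t_2 = 7.77 × 0.10 / 0.3776 = 2.058 d
Total t = Σ t_i = 6.889 days.

6.89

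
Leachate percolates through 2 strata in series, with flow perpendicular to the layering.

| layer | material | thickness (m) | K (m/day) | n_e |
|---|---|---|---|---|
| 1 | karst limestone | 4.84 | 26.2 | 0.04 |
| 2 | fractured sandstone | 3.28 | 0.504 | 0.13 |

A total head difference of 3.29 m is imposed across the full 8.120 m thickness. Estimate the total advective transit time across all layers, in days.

1.26

With flow normal to the layers, continuity requires the same specific discharge q through every layer.
Σ(b_i/K_i) = 4.84/26.2 + 3.28/0.504 = 6.693 d.
q = Δh / Σ(b_i/K_i) = 3.29 / 6.693 = 0.4916 m/day.
In each layer the seepage velocity is v_i = q/n_i, so the layer transit time is t_i = b_i·n_i / q:
  layer 1 (karst limestone): t_1 = 4.84 × 0.04 / 0.4916 = 0.3938 d
  layer 2 (fractured sandstone): t_2 = 3.28 × 0.13 / 0.4916 = 0.8674 d
Total t = Σ t_i = 1.261 days.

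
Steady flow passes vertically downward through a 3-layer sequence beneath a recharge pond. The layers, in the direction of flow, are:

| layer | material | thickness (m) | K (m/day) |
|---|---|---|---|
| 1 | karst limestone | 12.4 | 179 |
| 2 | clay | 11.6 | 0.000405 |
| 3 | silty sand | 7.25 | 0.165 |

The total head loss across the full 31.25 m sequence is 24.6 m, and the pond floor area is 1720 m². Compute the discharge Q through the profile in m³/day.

Flow is perpendicular to layering, so the layers act in series and the equivalent K is the thickness-weighted harmonic mean.
Total thickness L = 12.4 + 11.6 + 7.25 = 31.25 m.
Σ(b_i/K_i) = 12.4/179 + 11.6/0.000405 + 7.25/0.165 = 28686 d.
K_eq = L / Σ(b_i/K_i) = 31.25 / 28686 = 0.001089 m/day.
Q = K_eq · A · (Δh/L) = 0.001089 × 1720 × (24.6/31.25) = 1.475 m³/day.

1.48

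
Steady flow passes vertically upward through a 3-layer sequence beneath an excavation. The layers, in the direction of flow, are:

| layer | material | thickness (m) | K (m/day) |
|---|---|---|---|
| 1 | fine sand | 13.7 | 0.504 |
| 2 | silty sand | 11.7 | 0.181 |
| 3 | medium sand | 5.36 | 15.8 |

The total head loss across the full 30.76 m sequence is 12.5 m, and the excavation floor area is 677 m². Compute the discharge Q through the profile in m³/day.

Flow is perpendicular to layering, so the layers act in series and the equivalent K is the thickness-weighted harmonic mean.
Total thickness L = 13.7 + 11.7 + 5.36 = 30.76 m.
Σ(b_i/K_i) = 13.7/0.504 + 11.7/0.181 + 5.36/15.8 = 92.16 d.
K_eq = L / Σ(b_i/K_i) = 30.76 / 92.16 = 0.3338 m/day.
Q = K_eq · A · (Δh/L) = 0.3338 × 677 × (12.5/30.76) = 91.82 m³/day.

91.8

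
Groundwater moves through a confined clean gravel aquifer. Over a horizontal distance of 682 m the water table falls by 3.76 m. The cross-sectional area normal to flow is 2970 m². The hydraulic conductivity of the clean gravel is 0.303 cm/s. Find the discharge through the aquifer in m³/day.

4290

Convert K: 0.303 cm/s × 864 = 261.8 m/day.
Hydraulic gradient i = Δh / L = 3.76 / 682 = 0.005513.
Darcy's law: Q = K · A · i = 261.8 × 2970 × 0.005513 = 4287 m³/day.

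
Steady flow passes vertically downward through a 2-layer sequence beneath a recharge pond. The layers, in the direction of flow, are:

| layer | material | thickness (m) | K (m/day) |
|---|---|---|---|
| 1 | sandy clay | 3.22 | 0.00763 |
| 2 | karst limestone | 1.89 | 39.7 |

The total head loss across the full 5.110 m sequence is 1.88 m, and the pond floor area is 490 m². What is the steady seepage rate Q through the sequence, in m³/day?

2.18

Flow is perpendicular to layering, so the layers act in series and the equivalent K is the thickness-weighted harmonic mean.
Total thickness L = 3.22 + 1.89 = 5.110 m.
Σ(b_i/K_i) = 3.22/0.00763 + 1.89/39.7 = 422.1 d.
K_eq = L / Σ(b_i/K_i) = 5.110 / 422.1 = 0.01211 m/day.
Q = K_eq · A · (Δh/L) = 0.01211 × 490 × (1.88/5.110) = 2.183 m³/day.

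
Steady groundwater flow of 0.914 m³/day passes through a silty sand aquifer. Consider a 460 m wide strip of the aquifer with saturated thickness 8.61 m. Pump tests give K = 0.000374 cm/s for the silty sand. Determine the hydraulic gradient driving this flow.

0.000714

Convert K: 0.000374 cm/s × 864 = 0.3231 m/day.
Cross-sectional area A = 460 × 8.61 = 3961 m².
From Q = K·A·i, i = Q / (K·A) = 0.914 / (0.3231 × 3961) = 0.0007142.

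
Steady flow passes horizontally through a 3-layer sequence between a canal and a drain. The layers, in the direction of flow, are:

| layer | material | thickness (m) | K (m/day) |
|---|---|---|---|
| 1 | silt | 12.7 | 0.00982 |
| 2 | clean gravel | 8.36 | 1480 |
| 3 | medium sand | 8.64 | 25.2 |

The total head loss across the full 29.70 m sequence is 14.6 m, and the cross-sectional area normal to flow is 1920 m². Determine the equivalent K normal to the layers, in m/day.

0.0230

Flow is perpendicular to layering, so the layers act in series and the equivalent K is the thickness-weighted harmonic mean.
Total thickness L = 12.7 + 8.36 + 8.64 = 29.70 m.
Σ(b_i/K_i) = 12.7/0.00982 + 8.36/1480 + 8.64/25.2 = 1294 d.
K_eq = L / Σ(b_i/K_i) = 29.70 / 1294 = 0.02296 m/day.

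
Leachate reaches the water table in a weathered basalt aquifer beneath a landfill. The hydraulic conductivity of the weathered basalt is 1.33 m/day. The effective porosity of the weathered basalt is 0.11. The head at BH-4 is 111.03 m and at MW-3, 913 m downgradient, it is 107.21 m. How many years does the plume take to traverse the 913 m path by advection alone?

49.4

Hydraulic gradient i = (111.03 − 107.21) / 913 = 3.82 / 913 = 0.004184.
Darcy flux q = K · i = 1.330 × 0.004184 = 0.005565 m/day.
Seepage velocity v = q / n_e = 0.005565 / 0.11 = 0.05059 m/day.
Travel time t = L / v = 913 / 0.05059 = 18048 days = 49.41 years.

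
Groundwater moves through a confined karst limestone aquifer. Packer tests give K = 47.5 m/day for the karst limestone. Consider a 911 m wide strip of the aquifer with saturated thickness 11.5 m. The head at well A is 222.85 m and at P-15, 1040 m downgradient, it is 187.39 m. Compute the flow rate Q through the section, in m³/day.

17000

Cross-sectional area A = 911 × 11.5 = 10476 m².
Hydraulic gradient i = (222.85 − 187.39) / 1040 = 35.46 / 1040 = 0.03410.
Darcy's law: Q = K · A · i = 47.50 × 10476 × 0.03410 = 16967 m³/day.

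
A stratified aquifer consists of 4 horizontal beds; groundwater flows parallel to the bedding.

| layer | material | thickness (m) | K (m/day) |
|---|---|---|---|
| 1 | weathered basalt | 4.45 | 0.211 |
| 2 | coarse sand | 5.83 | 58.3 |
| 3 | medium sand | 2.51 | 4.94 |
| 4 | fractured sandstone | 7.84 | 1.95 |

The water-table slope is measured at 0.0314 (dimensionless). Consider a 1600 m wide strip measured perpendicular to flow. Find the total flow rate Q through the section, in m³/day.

18500

Flow is parallel to layering, so each bed carries its own Darcy discharge and the transmissivities add.
Σ(K_i·b_i) = 0.211×4.45 + 58.3×5.83 + 4.94×2.51 + 1.95×7.84 = 368.5 m²/day.
Hydraulic gradient i = 0.0314.
Q = Σ(K_i·b_i) · W · i = 368.5 × 1600 × 0.03140 = 18514 m³/day.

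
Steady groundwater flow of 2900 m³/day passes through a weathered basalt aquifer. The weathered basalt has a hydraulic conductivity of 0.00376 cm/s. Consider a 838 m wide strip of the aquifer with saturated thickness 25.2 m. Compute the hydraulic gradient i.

0.0423

Convert K: 0.00376 cm/s × 864 = 3.249 m/day.
Cross-sectional area A = 838 × 25.2 = 21118 m².
From Q = K·A·i, i = Q / (K·A) = 2900 / (3.249 × 21118) = 0.04227.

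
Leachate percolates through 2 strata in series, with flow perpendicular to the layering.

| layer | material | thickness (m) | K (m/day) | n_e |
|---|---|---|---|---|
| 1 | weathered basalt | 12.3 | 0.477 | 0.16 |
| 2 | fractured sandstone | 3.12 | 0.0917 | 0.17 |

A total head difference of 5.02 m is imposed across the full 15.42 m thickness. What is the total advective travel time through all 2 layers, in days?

With flow normal to the layers, continuity requires the same specific discharge q through every layer.
Σ(b_i/K_i) = 12.3/0.477 + 3.12/0.0917 = 59.81 d.
q = Δh / Σ(b_i/K_i) = 5.02 / 59.81 = 0.08393 m/day.
In each layer the seepage velocity is v_i = q/n_i, so the layer transit time is t_i = b_i·n_i / q:
  layer 1 (weathered basalt): t_1 = 12.3 × 0.16 / 0.08393 = 23.45 d
  layer 2 (fractured sandstone): t_2 = 3.12 × 0.17 / 0.08393 = 6.319 d
Total t = Σ t_i = 29.77 days.

29.8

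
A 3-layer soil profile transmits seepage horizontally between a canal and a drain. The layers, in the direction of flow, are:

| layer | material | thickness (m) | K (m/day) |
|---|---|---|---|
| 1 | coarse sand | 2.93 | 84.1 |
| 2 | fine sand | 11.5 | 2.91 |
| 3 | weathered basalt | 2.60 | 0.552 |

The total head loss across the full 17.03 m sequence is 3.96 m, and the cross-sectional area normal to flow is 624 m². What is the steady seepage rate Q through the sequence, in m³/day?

Flow is perpendicular to layering, so the layers act in series and the equivalent K is the thickness-weighted harmonic mean.
Total thickness L = 2.93 + 11.5 + 2.60 = 17.03 m.
Σ(b_i/K_i) = 2.93/84.1 + 11.5/2.91 + 2.60/0.552 = 8.697 d.
K_eq = L / Σ(b_i/K_i) = 17.03 / 8.697 = 1.958 m/day.
Q = K_eq · A · (Δh/L) = 1.958 × 624 × (3.96/17.03) = 284.1 m³/day.

284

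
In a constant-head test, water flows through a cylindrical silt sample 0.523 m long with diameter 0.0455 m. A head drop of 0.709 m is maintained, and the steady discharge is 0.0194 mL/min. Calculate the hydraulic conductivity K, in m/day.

Cross-sectional area A = π·(d/2)² = π × (0.0455/2)² = 0.001626 m².
Convert discharge: 0.0194 mL/min = 3.233e-10 m³/s.
Darcy's law rearranged: K = Q·L / (A·Δh) = 3.233e-10 × 0.523 / (0.001626 × 0.709) = 1.467e-07 m/s = 0.01267 m/day.

0.0127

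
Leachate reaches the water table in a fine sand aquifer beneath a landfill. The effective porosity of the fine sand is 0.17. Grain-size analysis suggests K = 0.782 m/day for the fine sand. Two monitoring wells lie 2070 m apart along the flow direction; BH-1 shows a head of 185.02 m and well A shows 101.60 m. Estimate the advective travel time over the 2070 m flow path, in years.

Hydraulic gradient i = (185.02 − 101.60) / 2070 = 83.42 / 2070 = 0.04030.
Darcy flux q = K · i = 0.7820 × 0.04030 = 0.03151 m/day.
Seepage velocity v = q / n_e = 0.03151 / 0.17 = 0.1854 m/day.
Travel time t = L / v = 2070 / 0.1854 = 11166 days = 30.57 years.

30.6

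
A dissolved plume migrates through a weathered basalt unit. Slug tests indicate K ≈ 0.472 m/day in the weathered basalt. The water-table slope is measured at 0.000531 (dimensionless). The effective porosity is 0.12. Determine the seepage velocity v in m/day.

0.00209

Hydraulic gradient i = 0.000531.
Darcy flux q = K · i = 0.4720 × 0.0005310 = 0.0002506 m/day.
Seepage velocity v = q / n_e = 0.0002506 / 0.12 = 0.002089 m/day.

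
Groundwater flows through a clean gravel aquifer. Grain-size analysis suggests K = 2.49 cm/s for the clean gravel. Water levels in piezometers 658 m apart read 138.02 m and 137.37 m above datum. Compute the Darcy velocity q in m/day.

Convert K: 2.49 cm/s × 864 = 2151 m/day.
Hydraulic gradient i = (138.02 − 137.37) / 658 = 0.65 / 658 = 0.0009878.
Specific discharge q = K · i = 2151 × 0.0009878 = 2.125 m/day.

2.13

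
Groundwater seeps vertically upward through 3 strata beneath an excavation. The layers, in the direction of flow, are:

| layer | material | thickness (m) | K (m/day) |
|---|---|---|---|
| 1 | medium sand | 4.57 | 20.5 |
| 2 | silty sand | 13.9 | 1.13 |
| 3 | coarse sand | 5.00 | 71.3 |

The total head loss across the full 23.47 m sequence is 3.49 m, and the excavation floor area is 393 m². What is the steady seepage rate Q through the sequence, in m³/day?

109

Flow is perpendicular to layering, so the layers act in series and the equivalent K is the thickness-weighted harmonic mean.
Total thickness L = 4.57 + 13.9 + 5.00 = 23.47 m.
Σ(b_i/K_i) = 4.57/20.5 + 13.9/1.13 + 5.00/71.3 = 12.59 d.
K_eq = L / Σ(b_i/K_i) = 23.47 / 12.59 = 1.864 m/day.
Q = K_eq · A · (Δh/L) = 1.864 × 393 × (3.49/23.47) = 108.9 m³/day.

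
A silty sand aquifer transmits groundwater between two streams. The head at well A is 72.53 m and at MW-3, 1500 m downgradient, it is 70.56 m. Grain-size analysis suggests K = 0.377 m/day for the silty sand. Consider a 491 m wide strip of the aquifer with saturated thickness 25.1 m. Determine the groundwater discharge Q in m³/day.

Cross-sectional area A = 491 × 25.1 = 12324 m².
Hydraulic gradient i = (72.53 − 70.56) / 1500 = 1.97 / 1500 = 0.001313.
Darcy's law: Q = K · A · i = 0.3770 × 12324 × 0.001313 = 6.102 m³/day.

6.10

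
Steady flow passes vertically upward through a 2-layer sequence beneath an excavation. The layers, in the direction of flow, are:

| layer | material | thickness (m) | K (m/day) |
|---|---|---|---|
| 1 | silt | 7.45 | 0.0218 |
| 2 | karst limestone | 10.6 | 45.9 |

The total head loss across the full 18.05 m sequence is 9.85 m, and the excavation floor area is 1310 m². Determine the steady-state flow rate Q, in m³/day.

37.7

Flow is perpendicular to layering, so the layers act in series and the equivalent K is the thickness-weighted harmonic mean.
Total thickness L = 7.45 + 10.6 = 18.05 m.
Σ(b_i/K_i) = 7.45/0.0218 + 10.6/45.9 = 342.0 d.
K_eq = L / Σ(b_i/K_i) = 18.05 / 342.0 = 0.05278 m/day.
Q = K_eq · A · (Δh/L) = 0.05278 × 1310 × (9.85/18.05) = 37.73 m³/day.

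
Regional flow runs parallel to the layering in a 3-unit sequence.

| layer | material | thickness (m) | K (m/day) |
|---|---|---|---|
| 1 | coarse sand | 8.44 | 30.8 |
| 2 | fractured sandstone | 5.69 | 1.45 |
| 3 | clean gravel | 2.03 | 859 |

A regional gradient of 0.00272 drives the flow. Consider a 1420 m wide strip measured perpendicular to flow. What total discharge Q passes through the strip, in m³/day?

7770

Flow is parallel to layering, so each bed carries its own Darcy discharge and the transmissivities add.
Σ(K_i·b_i) = 30.8×8.44 + 1.45×5.69 + 859×2.03 = 2012 m²/day.
Hydraulic gradient i = 0.00272.
Q = Σ(K_i·b_i) · W · i = 2012 × 1420 × 0.002720 = 7771 m³/day.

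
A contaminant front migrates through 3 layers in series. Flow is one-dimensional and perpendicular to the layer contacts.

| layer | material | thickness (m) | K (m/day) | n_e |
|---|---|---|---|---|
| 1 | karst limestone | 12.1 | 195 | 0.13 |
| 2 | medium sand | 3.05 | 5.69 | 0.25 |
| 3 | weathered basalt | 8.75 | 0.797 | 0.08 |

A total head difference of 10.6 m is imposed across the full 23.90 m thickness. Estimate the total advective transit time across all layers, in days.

With flow normal to the layers, continuity requires the same specific discharge q through every layer.
Σ(b_i/K_i) = 12.1/195 + 3.05/5.69 + 8.75/0.797 = 11.58 d.
q = Δh / Σ(b_i/K_i) = 10.6 / 11.58 = 0.9156 m/day.
In each layer the seepage velocity is v_i = q/n_i, so the layer transit time is t_i = b_i·n_i / q:
  layer 1 (karst limestone): t_1 = 12.1 × 0.13 / 0.9156 = 1.718 d
  layer 2 (medium sand): t_2 = 3.05 × 0.25 / 0.9156 = 0.8328 d
  layer 3 (weathered basalt): t_3 = 8.75 × 0.08 / 0.9156 = 0.7645 d
Total t = Σ t_i = 3.315 days.

3.32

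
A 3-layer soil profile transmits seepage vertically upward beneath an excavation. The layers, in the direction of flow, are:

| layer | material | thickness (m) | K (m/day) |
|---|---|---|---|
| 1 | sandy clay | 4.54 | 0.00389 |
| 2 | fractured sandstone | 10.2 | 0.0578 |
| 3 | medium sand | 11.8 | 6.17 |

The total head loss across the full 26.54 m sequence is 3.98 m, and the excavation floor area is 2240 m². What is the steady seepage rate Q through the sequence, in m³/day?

6.63

Flow is perpendicular to layering, so the layers act in series and the equivalent K is the thickness-weighted harmonic mean.
Total thickness L = 4.54 + 10.2 + 11.8 = 26.54 m.
Σ(b_i/K_i) = 4.54/0.00389 + 10.2/0.0578 + 11.8/6.17 = 1345 d.
K_eq = L / Σ(b_i/K_i) = 26.54 / 1345 = 0.01973 m/day.
Q = K_eq · A · (Δh/L) = 0.01973 × 2240 × (3.98/26.54) = 6.626 m³/day.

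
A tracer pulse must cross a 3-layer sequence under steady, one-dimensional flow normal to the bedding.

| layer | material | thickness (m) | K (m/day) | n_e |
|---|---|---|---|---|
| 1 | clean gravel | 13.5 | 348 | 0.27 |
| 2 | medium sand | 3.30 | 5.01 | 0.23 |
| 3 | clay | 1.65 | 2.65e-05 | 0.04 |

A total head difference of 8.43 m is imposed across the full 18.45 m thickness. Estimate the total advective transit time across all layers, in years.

With flow normal to the layers, continuity requires the same specific discharge q through every layer.
Σ(b_i/K_i) = 13.5/348 + 3.30/5.01 + 1.65/2.65e-05 = 62265 d.
q = Δh / Σ(b_i/K_i) = 8.43 / 62265 = 0.0001354 m/day.
In each layer the seepage velocity is v_i = q/n_i, so the layer transit time is t_i = b_i·n_i / q:
  layer 1 (clean gravel): t_1 = 13.5 × 0.27 / 0.0001354 = 26922 d
  layer 2 (medium sand): t_2 = 3.30 × 0.23 / 0.0001354 = 5606 d
  layer 3 (clay): t_3 = 1.65 × 0.04 / 0.0001354 = 487.5 d
Total t = Σ t_i = 33016 days = 90.39 years.

90.4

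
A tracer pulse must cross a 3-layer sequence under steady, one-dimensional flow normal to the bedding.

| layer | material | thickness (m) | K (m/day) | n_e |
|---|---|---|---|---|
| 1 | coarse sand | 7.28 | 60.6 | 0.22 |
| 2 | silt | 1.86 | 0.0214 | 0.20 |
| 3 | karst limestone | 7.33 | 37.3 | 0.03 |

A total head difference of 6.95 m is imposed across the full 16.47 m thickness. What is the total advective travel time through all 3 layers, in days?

With flow normal to the layers, continuity requires the same specific discharge q through every layer.
Σ(b_i/K_i) = 7.28/60.6 + 1.86/0.0214 + 7.33/37.3 = 87.23 d.
q = Δh / Σ(b_i/K_i) = 6.95 / 87.23 = 0.07967 m/day.
In each layer the seepage velocity is v_i = q/n_i, so the layer transit time is t_i = b_i·n_i / q:
  layer 1 (coarse sand): t_1 = 7.28 × 0.22 / 0.07967 = 20.10 d
  layer 2 (silt): t_2 = 1.86 × 0.20 / 0.07967 = 4.669 d
  layer 3 (karst limestone): t_3 = 7.33 × 0.03 / 0.07967 = 2.760 d
Total t = Σ t_i = 27.53 days.

27.5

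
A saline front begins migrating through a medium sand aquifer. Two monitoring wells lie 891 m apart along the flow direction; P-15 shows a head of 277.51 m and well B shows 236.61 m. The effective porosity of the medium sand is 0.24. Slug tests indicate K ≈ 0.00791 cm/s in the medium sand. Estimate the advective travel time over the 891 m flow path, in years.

Convert K: 0.00791 cm/s × 864 = 6.834 m/day.
Hydraulic gradient i = (277.51 − 236.61) / 891 = 40.9 / 891 = 0.04590.
Darcy flux q = K · i = 6.834 × 0.04590 = 0.3137 m/day.
Seepage velocity v = q / n_e = 0.3137 / 0.24 = 1.307 m/day.
Travel time t = L / v = 891 / 1.307 = 681.6 days = 1.866 years.

1.87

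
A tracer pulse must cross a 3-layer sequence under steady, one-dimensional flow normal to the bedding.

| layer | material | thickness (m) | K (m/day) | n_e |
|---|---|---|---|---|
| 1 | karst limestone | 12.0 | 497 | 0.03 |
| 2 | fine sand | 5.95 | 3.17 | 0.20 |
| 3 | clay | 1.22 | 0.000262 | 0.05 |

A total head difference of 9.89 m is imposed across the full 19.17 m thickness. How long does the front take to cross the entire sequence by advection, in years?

With flow normal to the layers, continuity requires the same specific discharge q through every layer.
Σ(b_i/K_i) = 12.0/497 + 5.95/3.17 + 1.22/0.000262 = 4658 d.
q = Δh / Σ(b_i/K_i) = 9.89 / 4658 = 0.002123 m/day.
In each layer the seepage velocity is v_i = q/n_i, so the layer transit time is t_i = b_i·n_i / q:
  layer 1 (karst limestone): t_1 = 12.0 × 0.03 / 0.002123 = 169.6 d
  layer 2 (fine sand): t_2 = 5.95 × 0.20 / 0.002123 = 560.5 d
  layer 3 (clay): t_3 = 1.22 × 0.05 / 0.002123 = 28.73 d
Total t = Σ t_i = 758.8 days = 2.078 years.

2.08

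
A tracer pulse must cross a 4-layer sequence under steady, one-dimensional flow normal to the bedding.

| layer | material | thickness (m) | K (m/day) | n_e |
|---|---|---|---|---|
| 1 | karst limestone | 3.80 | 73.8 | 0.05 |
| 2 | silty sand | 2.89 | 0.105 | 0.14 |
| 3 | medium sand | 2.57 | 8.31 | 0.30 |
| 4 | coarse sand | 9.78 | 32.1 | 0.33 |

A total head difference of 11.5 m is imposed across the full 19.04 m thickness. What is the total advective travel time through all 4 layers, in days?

With flow normal to the layers, continuity requires the same specific discharge q through every layer.
Σ(b_i/K_i) = 3.80/73.8 + 2.89/0.105 + 2.57/8.31 + 9.78/32.1 = 28.19 d.
q = Δh / Σ(b_i/K_i) = 11.5 / 28.19 = 0.4080 m/day.
In each layer the seepage velocity is v_i = q/n_i, so the layer transit time is t_i = b_i·n_i / q:
  layer 1 (karst limestone): t_1 = 3.80 × 0.05 / 0.4080 = 0.4657 d
  layer 2 (silty sand): t_2 = 2.89 × 0.14 / 0.4080 = 0.9918 d
  layer 3 (medium sand): t_3 = 2.57 × 0.30 / 0.4080 = 1.890 d
  layer 4 (coarse sand): t_4 = 9.78 × 0.33 / 0.4080 = 7.911 d
Total t = Σ t_i = 11.26 days.

11.3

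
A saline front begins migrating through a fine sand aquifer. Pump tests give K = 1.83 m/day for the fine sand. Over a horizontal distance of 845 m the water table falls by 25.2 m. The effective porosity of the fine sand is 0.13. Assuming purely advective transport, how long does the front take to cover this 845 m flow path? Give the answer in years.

5.51

Hydraulic gradient i = Δh / L = 25.2 / 845 = 0.02982.
Darcy flux q = K · i = 1.830 × 0.02982 = 0.05458 m/day.
Seepage velocity v = q / n_e = 0.05458 / 0.13 = 0.4198 m/day.
Travel time t = L / v = 845 / 0.4198 = 2013 days = 5.511 years.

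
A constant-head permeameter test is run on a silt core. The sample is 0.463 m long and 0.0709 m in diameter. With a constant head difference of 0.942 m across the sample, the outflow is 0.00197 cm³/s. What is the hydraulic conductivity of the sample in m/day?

0.0212

Cross-sectional area A = π·(d/2)² = π × (0.0709/2)² = 0.003948 m².
Convert discharge: 0.00197 cm³/s = 1.970e-09 m³/s.
Darcy's law rearranged: K = Q·L / (A·Δh) = 1.970e-09 × 0.463 / (0.003948 × 0.942) = 2.453e-07 m/s = 0.02119 m/day.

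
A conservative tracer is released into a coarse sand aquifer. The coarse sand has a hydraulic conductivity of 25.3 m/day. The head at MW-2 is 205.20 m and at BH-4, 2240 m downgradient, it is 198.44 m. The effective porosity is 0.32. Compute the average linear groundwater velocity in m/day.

0.239

Hydraulic gradient i = (205.20 − 198.44) / 2240 = 6.76 / 2240 = 0.003018.
Darcy flux q = K · i = 25.30 × 0.003018 = 0.07635 m/day.
Seepage velocity v = q / n_e = 0.07635 / 0.32 = 0.2386 m/day.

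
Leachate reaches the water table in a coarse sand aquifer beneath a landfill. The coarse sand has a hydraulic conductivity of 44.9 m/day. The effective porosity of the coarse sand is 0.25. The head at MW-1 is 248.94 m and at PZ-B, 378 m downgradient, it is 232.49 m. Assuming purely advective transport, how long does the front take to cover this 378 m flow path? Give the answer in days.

48.4

Hydraulic gradient i = (248.94 − 232.49) / 378 = 16.45 / 378 = 0.04352.
Darcy flux q = K · i = 44.90 × 0.04352 = 1.954 m/day.
Seepage velocity v = q / n_e = 1.954 / 0.25 = 7.816 m/day.
Travel time t = L / v = 378 / 7.816 = 48.36 days.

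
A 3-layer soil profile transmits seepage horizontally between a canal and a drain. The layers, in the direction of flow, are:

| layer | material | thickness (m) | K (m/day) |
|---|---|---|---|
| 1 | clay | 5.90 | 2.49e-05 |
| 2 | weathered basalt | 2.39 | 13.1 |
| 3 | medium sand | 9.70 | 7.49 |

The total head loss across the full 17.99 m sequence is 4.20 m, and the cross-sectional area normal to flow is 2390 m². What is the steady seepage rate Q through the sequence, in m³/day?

0.0424

Flow is perpendicular to layering, so the layers act in series and the equivalent K is the thickness-weighted harmonic mean.
Total thickness L = 5.90 + 2.39 + 9.70 = 17.99 m.
Σ(b_i/K_i) = 5.90/2.49e-05 + 2.39/13.1 + 9.70/7.49 = 2.369e+05 d.
K_eq = L / Σ(b_i/K_i) = 17.99 / 2.369e+05 = 7.592e-05 m/day.
Q = K_eq · A · (Δh/L) = 7.592e-05 × 2390 × (4.20/17.99) = 0.04236 m³/day.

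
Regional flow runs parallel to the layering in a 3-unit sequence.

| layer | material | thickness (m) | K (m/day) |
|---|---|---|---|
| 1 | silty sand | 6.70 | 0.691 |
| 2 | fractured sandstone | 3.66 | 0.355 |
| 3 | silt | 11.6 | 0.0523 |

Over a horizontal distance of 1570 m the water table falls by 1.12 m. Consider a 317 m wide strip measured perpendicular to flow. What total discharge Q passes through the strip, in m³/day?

Flow is parallel to layering, so each bed carries its own Darcy discharge and the transmissivities add.
Σ(K_i·b_i) = 0.691×6.70 + 0.355×3.66 + 0.0523×11.6 = 6.536 m²/day.
Hydraulic gradient i = Δh / L = 1.12 / 1570 = 0.0007134.
Q = Σ(K_i·b_i) · W · i = 6.536 × 317 × 0.0007134 = 1.478 m³/day.

1.48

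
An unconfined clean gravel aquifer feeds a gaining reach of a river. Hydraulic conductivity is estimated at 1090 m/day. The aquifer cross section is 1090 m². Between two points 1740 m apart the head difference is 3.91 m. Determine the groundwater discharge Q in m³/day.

Hydraulic gradient i = Δh / L = 3.91 / 1740 = 0.002247.
Darcy's law: Q = K · A · i = 1090 × 1090 × 0.002247 = 2670 m³/day.

2670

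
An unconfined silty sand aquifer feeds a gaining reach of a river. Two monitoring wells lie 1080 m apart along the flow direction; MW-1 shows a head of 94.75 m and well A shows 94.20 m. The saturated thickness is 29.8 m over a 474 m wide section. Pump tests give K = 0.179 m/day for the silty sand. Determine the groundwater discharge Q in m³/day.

Cross-sectional area A = 474 × 29.8 = 14125 m².
Hydraulic gradient i = (94.75 − 94.20) / 1080 = 0.55 / 1080 = 0.0005093.
Darcy's law: Q = K · A · i = 0.1790 × 14125 × 0.0005093 = 1.288 m³/day.

1.29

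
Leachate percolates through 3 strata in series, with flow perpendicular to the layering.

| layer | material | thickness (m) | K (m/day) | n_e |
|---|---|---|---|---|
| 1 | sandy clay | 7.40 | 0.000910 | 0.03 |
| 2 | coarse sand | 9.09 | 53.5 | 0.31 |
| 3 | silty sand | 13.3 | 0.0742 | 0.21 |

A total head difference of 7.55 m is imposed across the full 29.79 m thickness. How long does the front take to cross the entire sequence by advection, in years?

17.6

With flow normal to the layers, continuity requires the same specific discharge q through every layer.
Σ(b_i/K_i) = 7.40/0.000910 + 9.09/53.5 + 13.3/0.0742 = 8311 d.
q = Δh / Σ(b_i/K_i) = 7.55 / 8311 = 0.0009084 m/day.
In each layer the seepage velocity is v_i = q/n_i, so the layer transit time is t_i = b_i·n_i / q:
  layer 1 (sandy clay): t_1 = 7.40 × 0.03 / 0.0009084 = 244.4 d
  layer 2 (coarse sand): t_2 = 9.09 × 0.31 / 0.0009084 = 3102 d
  layer 3 (silty sand): t_3 = 13.3 × 0.21 / 0.0009084 = 3075 d
Total t = Σ t_i = 6421 days = 17.58 years.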